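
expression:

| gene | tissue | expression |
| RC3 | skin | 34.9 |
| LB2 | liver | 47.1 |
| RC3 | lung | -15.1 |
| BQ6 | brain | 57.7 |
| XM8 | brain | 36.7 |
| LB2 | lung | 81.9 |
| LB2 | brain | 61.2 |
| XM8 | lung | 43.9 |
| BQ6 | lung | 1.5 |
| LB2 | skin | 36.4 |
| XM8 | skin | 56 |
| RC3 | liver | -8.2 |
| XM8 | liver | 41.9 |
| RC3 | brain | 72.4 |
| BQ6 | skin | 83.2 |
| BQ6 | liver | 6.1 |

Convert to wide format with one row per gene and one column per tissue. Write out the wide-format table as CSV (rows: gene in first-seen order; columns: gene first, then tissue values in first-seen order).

Columns: gene plus the 4 distinct tissue values (skin, liver, lung, brain).
For example, row RC3 column skin takes expression=34.9 from the long row (RC3, skin).

gene,skin,liver,lung,brain
RC3,34.9,-8.2,-15.1,72.4
LB2,36.4,47.1,81.9,61.2
BQ6,83.2,6.1,1.5,57.7
XM8,56,41.9,43.9,36.7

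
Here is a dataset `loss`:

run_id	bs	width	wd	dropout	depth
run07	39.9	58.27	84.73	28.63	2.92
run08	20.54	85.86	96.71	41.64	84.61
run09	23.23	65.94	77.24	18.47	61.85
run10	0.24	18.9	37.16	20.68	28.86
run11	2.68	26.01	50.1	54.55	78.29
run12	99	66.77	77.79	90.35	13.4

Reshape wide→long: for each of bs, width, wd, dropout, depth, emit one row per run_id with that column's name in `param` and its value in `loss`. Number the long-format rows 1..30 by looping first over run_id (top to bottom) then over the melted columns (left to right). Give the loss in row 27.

66.77

30 rows total (6 × 5). Row 27: index ⌊(27-1)/5⌋ = 5 into run_id → run12; (27-1) mod 5 = 1 into the melted columns → width.
So row 27 is (run12, width, 66.77); loss = 66.77.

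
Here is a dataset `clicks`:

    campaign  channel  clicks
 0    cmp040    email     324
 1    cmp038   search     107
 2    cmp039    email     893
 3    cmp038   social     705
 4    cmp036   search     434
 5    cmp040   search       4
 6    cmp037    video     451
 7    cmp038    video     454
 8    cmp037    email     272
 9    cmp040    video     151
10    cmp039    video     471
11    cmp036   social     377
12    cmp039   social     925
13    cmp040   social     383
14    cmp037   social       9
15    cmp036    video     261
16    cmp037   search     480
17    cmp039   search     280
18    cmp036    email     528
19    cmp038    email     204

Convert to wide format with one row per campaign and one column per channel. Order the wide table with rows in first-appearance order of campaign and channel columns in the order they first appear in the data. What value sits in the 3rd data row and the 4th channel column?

With rows in first-appearance order of campaign, row 3 is campaign=cmp039. channel columns in first-appearance order: email, search, social, video; column 4 is video.
Long rows with campaign=cmp039, channel=video: clicks = 471.

471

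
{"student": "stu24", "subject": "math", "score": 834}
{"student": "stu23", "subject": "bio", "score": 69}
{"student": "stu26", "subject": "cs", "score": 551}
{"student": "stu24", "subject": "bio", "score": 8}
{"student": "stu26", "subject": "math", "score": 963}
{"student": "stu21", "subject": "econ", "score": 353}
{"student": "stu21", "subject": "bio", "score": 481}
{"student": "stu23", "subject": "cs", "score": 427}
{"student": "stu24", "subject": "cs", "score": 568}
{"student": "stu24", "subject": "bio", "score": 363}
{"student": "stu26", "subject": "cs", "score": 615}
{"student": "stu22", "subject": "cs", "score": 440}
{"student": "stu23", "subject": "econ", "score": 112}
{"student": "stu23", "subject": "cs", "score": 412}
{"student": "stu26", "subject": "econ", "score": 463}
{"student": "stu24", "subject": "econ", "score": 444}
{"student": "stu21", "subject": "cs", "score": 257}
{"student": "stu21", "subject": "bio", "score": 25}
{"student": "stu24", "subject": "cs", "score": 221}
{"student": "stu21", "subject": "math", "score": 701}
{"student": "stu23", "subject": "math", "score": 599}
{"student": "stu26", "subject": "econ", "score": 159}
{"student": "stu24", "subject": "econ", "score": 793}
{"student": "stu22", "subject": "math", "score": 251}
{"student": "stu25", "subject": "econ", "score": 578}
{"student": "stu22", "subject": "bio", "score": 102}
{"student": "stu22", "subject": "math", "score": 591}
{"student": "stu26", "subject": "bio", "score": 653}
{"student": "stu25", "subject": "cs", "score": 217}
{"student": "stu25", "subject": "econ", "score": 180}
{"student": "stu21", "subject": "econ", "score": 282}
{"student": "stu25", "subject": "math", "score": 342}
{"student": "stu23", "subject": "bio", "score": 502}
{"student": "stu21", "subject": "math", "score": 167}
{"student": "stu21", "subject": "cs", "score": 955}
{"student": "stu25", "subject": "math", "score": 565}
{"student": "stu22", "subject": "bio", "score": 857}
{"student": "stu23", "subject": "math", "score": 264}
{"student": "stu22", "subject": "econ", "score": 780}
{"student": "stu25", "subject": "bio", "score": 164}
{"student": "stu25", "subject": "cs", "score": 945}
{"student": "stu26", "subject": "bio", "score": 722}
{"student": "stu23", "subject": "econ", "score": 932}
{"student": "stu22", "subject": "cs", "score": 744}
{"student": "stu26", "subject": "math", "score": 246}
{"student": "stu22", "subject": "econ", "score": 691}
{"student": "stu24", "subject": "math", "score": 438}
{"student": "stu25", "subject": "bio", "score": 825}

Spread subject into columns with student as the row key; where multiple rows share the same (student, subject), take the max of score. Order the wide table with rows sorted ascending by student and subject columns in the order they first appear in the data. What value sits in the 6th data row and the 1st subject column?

With rows sorted ascending by student, row 6 is student=stu26. subject columns in first-appearance order: math, bio, cs, econ; column 1 is math.
Long rows with student=stu26, subject=math: max(963, 246) = 963.

963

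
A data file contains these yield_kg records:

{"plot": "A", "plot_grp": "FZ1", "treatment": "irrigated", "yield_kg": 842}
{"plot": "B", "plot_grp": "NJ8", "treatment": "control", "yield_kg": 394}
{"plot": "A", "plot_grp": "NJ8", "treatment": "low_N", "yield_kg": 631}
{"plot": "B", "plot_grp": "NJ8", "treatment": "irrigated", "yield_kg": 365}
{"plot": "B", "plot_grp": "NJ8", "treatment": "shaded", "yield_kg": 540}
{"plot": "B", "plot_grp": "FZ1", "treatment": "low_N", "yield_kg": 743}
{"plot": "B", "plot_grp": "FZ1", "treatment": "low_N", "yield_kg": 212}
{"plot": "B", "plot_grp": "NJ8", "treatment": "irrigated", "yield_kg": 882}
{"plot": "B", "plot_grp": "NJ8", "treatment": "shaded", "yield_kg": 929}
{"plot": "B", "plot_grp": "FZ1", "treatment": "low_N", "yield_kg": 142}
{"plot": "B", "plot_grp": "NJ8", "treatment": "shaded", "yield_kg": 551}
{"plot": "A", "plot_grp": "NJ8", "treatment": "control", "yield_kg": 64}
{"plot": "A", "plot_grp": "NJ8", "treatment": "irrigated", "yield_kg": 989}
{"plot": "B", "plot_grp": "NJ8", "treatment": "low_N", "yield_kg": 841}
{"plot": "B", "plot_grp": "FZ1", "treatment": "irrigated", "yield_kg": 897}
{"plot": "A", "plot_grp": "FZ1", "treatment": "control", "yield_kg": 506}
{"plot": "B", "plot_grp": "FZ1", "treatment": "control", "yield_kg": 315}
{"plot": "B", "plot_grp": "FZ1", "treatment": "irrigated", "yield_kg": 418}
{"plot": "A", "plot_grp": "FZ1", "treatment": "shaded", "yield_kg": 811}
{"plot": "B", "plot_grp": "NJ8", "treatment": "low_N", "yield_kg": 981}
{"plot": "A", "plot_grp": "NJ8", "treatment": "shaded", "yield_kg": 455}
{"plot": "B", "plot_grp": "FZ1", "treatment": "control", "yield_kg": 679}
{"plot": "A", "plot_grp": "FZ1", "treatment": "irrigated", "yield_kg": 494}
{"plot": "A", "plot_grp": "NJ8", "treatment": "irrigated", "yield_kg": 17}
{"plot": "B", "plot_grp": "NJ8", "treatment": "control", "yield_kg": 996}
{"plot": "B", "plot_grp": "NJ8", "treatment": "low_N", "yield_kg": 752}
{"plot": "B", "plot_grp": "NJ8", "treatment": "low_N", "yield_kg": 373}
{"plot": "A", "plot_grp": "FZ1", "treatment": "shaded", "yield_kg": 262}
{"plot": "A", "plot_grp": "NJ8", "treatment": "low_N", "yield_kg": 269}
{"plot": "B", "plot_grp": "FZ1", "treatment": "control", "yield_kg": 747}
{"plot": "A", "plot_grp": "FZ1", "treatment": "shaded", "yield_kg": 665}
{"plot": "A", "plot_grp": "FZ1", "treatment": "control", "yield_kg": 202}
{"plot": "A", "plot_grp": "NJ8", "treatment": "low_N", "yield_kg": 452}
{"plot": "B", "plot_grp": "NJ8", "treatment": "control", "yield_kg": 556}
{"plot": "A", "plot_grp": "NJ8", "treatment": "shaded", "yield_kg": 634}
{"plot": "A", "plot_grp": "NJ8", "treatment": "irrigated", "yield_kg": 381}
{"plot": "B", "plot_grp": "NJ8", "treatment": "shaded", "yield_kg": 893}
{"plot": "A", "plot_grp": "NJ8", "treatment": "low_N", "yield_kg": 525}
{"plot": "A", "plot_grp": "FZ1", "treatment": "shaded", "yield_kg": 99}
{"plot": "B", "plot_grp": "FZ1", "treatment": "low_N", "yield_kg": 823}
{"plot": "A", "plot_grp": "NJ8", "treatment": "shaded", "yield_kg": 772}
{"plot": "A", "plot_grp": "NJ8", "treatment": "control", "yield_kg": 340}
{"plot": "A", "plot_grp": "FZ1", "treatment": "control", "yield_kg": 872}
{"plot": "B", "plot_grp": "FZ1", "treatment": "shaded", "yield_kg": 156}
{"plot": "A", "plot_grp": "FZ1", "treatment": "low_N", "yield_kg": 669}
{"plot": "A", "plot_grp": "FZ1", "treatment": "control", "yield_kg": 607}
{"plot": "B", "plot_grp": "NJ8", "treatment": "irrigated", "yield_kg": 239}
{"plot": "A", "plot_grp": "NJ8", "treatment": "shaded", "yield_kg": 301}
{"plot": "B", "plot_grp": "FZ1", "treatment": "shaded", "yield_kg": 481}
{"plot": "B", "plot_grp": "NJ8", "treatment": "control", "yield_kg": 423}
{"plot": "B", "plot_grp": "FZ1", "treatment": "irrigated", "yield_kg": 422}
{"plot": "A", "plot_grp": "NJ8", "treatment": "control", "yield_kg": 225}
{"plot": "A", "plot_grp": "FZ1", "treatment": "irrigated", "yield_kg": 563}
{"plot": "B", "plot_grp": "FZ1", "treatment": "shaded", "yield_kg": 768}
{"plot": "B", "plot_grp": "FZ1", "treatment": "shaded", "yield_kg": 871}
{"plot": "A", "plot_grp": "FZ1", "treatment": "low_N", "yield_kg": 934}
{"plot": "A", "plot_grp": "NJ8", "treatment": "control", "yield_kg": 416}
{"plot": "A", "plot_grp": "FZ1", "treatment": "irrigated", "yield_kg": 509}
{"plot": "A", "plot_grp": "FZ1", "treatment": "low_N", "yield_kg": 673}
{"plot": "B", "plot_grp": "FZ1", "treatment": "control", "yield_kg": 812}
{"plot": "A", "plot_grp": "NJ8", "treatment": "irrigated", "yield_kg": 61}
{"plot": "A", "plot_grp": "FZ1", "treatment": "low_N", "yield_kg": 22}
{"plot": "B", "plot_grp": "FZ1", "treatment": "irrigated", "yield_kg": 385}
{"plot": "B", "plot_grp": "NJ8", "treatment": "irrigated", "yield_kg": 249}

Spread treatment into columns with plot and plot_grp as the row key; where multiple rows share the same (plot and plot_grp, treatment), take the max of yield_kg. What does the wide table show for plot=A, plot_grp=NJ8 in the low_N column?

631

Rows with plot=A, plot_grp=NJ8 and treatment=low_N: yield_kg values are 631, 269, 452, 525.
max(631, 269, 452, 525) = 631.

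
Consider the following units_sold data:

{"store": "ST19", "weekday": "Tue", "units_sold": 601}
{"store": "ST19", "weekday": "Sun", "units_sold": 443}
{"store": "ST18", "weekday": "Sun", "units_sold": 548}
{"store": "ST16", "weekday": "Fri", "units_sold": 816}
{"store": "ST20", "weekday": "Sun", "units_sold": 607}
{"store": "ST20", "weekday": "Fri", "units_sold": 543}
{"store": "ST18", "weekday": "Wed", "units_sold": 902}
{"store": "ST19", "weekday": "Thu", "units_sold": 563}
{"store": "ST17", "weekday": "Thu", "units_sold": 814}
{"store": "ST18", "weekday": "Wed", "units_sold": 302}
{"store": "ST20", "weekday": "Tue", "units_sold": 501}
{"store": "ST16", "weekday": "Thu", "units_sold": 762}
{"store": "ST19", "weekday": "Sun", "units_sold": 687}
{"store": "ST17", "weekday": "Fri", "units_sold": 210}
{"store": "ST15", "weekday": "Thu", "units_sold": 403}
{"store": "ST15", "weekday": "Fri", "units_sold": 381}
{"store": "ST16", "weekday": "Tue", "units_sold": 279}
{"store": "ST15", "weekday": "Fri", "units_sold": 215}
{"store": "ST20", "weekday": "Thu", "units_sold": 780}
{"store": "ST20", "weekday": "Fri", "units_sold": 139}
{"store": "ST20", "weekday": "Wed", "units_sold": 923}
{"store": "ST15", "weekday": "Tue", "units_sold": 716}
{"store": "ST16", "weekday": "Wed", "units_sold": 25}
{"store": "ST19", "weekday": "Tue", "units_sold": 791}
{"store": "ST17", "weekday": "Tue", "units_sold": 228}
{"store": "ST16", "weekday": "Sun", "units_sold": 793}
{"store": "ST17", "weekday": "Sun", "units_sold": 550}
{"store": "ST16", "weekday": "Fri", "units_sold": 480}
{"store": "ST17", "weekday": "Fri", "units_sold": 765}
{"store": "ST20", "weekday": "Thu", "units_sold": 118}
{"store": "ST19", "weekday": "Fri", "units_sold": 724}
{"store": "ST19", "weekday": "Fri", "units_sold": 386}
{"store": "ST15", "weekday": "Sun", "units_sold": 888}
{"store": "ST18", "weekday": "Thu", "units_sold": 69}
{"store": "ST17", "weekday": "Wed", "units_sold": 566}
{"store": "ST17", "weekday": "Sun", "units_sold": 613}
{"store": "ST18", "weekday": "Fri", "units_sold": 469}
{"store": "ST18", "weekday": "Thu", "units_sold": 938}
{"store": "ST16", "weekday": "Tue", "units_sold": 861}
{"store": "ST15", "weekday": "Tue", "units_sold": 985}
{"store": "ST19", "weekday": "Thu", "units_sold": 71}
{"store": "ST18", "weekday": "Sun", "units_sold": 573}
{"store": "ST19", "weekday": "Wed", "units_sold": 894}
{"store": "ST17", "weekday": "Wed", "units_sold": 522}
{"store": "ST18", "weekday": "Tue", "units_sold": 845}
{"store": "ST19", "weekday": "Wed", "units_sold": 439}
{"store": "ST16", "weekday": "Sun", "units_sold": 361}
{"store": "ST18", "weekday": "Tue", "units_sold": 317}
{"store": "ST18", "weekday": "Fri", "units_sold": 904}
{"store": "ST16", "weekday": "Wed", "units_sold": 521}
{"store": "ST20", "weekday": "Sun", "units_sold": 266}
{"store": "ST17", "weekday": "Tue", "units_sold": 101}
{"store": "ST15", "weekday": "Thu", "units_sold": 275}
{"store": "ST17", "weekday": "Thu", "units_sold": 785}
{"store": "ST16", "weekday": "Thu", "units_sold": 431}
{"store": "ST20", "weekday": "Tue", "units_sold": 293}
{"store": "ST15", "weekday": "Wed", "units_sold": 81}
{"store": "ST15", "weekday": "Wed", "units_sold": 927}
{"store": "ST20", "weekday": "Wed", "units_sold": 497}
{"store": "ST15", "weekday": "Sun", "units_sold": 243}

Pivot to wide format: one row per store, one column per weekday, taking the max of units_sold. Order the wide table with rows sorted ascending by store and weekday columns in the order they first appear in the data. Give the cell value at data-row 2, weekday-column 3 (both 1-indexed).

816

With rows sorted ascending by store, row 2 is store=ST16. weekday columns in first-appearance order: Tue, Sun, Fri, Wed, Thu; column 3 is Fri.
Long rows with store=ST16, weekday=Fri: max(816, 480) = 816.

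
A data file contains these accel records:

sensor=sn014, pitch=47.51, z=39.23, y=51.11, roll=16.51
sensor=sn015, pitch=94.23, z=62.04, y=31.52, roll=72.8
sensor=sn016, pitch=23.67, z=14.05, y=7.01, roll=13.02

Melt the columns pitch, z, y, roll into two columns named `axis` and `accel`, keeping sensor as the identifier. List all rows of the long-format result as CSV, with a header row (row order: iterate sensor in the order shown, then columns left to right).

Each (sensor, column) pair becomes one row: 3 × 4 = 12 rows.
For example, (sn014, pitch) → accel=47.51.

sensor,axis,accel
sn014,pitch,47.51
sn014,z,39.23
sn014,y,51.11
sn014,roll,16.51
sn015,pitch,94.23
sn015,z,62.04
sn015,y,31.52
sn015,roll,72.8
sn016,pitch,23.67
sn016,z,14.05
sn016,y,7.01
sn016,roll,13.02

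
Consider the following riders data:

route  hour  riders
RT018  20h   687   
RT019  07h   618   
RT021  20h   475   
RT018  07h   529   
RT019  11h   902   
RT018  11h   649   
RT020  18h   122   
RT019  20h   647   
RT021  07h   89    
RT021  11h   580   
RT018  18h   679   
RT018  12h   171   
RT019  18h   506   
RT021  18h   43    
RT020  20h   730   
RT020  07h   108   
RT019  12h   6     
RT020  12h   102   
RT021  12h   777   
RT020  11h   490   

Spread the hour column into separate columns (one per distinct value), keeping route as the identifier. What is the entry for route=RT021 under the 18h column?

Wide layout: rows indexed by route, columns are the 5 distinct hour values (20h, 07h, 11h, 18h, 12h).
Cell (route=RT021, hour=18h) draws from the long row where route=RT021 and hour=18h, which has riders=43.

43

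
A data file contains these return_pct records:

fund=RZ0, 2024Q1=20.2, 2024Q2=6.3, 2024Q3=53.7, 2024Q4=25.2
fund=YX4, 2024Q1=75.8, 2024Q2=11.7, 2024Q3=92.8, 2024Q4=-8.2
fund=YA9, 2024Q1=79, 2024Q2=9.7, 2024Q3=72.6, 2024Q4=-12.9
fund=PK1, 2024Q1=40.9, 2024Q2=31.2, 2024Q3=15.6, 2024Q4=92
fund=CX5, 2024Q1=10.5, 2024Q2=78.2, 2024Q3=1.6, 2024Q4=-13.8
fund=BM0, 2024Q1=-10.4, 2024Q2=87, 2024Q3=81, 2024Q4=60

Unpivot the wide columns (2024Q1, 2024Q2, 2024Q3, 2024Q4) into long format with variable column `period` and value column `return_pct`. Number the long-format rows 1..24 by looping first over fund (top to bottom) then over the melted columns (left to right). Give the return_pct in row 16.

92

24 rows total (6 × 4). Row 16: index ⌊(16-1)/4⌋ = 3 into fund → PK1; (16-1) mod 4 = 3 into the melted columns → 2024Q4.
So row 16 is (PK1, 2024Q4, 92); return_pct = 92.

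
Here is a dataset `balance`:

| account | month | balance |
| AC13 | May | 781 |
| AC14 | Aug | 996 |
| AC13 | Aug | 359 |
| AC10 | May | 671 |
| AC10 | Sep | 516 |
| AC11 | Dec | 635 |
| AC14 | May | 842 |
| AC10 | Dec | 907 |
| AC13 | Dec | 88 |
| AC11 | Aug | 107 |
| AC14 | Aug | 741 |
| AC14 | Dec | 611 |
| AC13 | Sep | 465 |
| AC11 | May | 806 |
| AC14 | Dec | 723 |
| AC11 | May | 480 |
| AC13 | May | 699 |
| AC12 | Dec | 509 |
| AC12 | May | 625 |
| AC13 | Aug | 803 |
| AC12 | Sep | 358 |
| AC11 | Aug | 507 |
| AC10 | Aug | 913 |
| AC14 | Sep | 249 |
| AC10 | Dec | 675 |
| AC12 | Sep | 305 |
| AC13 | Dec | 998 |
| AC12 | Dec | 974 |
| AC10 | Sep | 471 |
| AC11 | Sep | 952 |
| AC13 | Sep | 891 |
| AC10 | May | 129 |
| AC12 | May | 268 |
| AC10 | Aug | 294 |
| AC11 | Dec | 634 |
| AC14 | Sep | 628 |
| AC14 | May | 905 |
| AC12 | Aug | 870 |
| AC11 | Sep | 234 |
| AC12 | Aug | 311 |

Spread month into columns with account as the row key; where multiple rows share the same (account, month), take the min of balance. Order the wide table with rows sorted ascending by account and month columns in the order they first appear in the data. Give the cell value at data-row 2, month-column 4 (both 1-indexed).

With rows sorted ascending by account, row 2 is account=AC11. month columns in first-appearance order: May, Aug, Sep, Dec; column 4 is Dec.
Long rows with account=AC11, month=Dec: min(635, 634) = 634.

634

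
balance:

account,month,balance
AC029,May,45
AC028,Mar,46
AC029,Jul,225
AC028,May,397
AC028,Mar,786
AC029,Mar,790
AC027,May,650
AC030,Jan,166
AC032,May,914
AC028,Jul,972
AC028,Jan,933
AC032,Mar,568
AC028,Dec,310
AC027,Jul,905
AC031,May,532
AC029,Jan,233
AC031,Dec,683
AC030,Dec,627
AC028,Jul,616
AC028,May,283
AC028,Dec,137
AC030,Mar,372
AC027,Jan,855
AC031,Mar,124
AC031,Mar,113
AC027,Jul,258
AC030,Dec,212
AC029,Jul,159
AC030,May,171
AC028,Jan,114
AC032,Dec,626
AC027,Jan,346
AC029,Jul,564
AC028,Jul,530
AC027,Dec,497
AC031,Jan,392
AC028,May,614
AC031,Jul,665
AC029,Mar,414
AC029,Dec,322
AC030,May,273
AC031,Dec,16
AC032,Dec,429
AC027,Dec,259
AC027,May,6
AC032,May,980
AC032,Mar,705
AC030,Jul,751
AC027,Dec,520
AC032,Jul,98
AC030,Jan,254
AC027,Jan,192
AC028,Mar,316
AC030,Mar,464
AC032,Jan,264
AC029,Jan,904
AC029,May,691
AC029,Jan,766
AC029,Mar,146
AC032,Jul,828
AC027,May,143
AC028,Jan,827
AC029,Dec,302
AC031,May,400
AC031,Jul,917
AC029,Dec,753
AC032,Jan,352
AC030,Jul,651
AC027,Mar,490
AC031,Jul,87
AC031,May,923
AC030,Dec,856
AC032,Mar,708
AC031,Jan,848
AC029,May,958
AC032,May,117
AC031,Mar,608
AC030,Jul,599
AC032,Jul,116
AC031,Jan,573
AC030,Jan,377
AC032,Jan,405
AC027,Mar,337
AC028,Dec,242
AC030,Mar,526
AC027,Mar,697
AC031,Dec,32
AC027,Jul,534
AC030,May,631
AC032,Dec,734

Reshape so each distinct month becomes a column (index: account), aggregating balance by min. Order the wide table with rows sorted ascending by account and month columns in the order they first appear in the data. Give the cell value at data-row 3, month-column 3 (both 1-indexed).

159

With rows sorted ascending by account, row 3 is account=AC029. month columns in first-appearance order: May, Mar, Jul, Jan, Dec; column 3 is Jul.
Long rows with account=AC029, month=Jul: min(225, 159, 564) = 159.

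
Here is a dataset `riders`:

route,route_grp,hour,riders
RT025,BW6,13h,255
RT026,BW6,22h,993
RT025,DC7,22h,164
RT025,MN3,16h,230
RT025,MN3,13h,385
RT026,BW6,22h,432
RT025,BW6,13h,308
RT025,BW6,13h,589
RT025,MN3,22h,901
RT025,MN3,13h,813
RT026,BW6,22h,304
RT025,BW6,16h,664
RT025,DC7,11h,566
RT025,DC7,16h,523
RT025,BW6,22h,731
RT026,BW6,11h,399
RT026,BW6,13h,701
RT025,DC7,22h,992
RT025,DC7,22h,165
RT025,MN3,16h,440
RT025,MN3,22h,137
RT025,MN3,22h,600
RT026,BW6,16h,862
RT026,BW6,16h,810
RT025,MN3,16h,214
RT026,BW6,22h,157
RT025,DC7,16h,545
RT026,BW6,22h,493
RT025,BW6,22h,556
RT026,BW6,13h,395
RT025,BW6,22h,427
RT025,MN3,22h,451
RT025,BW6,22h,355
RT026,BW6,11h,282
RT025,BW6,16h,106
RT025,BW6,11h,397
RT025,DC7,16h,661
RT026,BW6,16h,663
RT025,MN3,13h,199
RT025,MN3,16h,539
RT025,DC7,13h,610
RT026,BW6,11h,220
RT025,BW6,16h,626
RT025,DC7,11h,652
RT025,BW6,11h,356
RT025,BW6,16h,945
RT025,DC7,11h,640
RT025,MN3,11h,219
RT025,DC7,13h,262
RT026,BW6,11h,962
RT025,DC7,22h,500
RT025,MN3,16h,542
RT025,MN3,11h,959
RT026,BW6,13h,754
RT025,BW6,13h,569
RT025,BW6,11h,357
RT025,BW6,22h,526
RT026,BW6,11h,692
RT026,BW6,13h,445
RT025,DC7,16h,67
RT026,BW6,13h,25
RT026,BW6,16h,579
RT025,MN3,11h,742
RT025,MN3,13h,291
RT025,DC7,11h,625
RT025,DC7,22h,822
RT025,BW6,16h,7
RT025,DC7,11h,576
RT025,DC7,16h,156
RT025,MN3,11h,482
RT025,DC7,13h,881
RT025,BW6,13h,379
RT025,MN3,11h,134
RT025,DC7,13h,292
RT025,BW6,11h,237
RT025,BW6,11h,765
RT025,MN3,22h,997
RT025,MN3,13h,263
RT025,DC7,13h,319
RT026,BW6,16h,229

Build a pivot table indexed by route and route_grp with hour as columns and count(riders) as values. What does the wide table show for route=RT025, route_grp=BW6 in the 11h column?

5

Rows with route=RT025, route_grp=BW6 and hour=11h: riders values are 397, 356, 357, 237, 765.
5 rows match — count = 5.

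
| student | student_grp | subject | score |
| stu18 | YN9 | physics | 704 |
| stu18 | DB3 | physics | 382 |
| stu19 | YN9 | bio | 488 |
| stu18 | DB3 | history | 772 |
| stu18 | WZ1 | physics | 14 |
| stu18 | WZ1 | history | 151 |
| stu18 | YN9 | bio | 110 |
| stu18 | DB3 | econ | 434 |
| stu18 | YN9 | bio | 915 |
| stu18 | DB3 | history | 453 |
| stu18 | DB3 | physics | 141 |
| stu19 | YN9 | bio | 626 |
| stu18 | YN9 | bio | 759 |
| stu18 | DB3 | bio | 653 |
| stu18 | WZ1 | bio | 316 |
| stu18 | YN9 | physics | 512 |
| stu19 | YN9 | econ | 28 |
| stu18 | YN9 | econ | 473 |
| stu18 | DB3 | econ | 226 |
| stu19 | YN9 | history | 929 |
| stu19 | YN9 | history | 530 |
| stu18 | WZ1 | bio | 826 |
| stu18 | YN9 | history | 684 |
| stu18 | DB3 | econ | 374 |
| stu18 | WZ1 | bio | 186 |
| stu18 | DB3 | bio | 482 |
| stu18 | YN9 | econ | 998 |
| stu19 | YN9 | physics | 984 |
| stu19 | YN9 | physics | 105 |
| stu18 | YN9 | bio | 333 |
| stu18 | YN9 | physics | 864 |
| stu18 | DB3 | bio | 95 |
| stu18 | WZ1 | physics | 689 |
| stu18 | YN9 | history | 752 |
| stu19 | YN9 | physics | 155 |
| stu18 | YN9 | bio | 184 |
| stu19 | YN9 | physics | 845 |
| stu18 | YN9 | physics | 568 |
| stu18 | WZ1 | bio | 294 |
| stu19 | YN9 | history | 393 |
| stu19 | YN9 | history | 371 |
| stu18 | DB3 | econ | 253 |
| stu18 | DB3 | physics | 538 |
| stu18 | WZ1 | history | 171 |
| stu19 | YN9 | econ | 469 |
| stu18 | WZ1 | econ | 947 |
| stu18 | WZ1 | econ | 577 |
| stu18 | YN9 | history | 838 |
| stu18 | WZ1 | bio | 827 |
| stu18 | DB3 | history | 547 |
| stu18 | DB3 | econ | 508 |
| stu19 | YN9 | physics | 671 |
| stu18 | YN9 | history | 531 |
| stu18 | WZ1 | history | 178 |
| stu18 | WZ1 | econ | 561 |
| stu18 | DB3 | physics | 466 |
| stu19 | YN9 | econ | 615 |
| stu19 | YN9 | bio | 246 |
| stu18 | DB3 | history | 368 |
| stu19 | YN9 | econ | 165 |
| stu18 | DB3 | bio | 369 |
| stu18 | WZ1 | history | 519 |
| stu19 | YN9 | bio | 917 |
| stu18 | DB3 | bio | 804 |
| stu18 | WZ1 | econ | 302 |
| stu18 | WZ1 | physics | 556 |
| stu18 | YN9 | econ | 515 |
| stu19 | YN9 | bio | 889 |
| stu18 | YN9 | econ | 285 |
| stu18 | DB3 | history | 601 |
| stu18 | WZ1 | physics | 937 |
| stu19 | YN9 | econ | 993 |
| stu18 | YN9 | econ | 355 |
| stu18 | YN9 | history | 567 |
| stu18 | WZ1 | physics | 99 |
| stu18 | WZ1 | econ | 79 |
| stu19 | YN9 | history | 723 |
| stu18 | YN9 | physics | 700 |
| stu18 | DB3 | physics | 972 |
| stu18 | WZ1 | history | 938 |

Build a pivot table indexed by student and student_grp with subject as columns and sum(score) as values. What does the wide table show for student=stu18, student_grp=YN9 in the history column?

Rows with student=stu18, student_grp=YN9 and subject=history: score values are 684, 752, 838, 531, 567.
684 + 752 + 838 + 531 + 567 = 3372.

3372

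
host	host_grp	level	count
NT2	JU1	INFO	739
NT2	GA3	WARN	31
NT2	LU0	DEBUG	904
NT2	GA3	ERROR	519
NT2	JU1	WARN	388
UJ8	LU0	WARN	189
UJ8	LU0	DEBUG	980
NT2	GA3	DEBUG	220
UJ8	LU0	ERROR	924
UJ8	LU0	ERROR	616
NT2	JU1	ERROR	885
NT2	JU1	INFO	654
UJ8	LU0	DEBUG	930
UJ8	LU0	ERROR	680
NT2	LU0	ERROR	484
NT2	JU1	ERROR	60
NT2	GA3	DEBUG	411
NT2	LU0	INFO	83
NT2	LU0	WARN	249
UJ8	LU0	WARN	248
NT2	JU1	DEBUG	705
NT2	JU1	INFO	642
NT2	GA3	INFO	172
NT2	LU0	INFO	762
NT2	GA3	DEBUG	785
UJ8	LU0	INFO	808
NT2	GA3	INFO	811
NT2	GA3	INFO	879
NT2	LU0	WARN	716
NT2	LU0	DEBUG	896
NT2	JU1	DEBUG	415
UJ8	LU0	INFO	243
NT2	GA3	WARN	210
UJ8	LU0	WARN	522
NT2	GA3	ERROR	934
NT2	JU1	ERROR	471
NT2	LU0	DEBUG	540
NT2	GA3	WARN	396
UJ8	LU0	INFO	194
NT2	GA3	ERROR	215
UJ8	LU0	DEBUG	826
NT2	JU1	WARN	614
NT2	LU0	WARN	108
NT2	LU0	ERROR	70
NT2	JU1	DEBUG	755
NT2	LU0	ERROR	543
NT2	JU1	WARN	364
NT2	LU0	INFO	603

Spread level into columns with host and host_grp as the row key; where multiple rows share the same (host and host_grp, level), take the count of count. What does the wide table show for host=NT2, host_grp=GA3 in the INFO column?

3

Rows with host=NT2, host_grp=GA3 and level=INFO: count values are 172, 811, 879.
3 rows match — count = 3.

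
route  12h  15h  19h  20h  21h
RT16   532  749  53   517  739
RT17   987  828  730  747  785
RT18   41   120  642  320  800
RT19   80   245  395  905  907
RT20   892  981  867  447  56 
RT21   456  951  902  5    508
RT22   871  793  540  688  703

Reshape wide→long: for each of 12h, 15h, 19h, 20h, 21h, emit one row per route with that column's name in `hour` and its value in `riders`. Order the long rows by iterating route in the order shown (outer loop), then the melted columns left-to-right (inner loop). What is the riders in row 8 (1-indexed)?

730

35 rows total (7 × 5). Row 8: index ⌊(8-1)/5⌋ = 1 into route → RT17; (8-1) mod 5 = 2 into the melted columns → 19h.
So row 8 is (RT17, 19h, 730); riders = 730.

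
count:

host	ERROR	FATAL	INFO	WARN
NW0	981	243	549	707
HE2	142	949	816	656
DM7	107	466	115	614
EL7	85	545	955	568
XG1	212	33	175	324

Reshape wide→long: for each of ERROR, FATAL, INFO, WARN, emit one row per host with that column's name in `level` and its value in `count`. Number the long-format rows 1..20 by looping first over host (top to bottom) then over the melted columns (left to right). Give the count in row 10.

20 rows total (5 × 4). Row 10: index ⌊(10-1)/4⌋ = 2 into host → DM7; (10-1) mod 4 = 1 into the melted columns → FATAL.
So row 10 is (DM7, FATAL, 466); count = 466.

466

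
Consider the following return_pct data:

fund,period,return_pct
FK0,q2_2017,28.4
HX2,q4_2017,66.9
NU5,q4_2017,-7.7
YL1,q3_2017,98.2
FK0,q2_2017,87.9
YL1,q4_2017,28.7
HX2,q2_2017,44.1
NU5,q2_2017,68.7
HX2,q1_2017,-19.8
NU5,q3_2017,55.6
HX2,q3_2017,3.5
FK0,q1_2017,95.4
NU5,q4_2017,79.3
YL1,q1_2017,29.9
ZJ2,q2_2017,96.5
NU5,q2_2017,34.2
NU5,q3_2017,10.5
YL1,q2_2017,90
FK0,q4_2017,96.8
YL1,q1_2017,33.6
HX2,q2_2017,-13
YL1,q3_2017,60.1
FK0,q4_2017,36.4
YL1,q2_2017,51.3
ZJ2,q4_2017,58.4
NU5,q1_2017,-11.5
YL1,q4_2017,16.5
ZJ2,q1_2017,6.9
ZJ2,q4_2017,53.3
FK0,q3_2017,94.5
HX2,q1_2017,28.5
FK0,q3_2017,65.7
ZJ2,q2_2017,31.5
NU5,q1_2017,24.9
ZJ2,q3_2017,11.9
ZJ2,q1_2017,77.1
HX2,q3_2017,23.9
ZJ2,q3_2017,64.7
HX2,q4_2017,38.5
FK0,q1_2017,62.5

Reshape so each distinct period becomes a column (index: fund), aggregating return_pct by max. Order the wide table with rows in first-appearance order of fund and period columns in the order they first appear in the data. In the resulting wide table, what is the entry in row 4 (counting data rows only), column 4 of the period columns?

33.6

With rows in first-appearance order of fund, row 4 is fund=YL1. period columns in first-appearance order: q2_2017, q4_2017, q3_2017, q1_2017; column 4 is q1_2017.
Long rows with fund=YL1, period=q1_2017: max(29.9, 33.6) = 33.6.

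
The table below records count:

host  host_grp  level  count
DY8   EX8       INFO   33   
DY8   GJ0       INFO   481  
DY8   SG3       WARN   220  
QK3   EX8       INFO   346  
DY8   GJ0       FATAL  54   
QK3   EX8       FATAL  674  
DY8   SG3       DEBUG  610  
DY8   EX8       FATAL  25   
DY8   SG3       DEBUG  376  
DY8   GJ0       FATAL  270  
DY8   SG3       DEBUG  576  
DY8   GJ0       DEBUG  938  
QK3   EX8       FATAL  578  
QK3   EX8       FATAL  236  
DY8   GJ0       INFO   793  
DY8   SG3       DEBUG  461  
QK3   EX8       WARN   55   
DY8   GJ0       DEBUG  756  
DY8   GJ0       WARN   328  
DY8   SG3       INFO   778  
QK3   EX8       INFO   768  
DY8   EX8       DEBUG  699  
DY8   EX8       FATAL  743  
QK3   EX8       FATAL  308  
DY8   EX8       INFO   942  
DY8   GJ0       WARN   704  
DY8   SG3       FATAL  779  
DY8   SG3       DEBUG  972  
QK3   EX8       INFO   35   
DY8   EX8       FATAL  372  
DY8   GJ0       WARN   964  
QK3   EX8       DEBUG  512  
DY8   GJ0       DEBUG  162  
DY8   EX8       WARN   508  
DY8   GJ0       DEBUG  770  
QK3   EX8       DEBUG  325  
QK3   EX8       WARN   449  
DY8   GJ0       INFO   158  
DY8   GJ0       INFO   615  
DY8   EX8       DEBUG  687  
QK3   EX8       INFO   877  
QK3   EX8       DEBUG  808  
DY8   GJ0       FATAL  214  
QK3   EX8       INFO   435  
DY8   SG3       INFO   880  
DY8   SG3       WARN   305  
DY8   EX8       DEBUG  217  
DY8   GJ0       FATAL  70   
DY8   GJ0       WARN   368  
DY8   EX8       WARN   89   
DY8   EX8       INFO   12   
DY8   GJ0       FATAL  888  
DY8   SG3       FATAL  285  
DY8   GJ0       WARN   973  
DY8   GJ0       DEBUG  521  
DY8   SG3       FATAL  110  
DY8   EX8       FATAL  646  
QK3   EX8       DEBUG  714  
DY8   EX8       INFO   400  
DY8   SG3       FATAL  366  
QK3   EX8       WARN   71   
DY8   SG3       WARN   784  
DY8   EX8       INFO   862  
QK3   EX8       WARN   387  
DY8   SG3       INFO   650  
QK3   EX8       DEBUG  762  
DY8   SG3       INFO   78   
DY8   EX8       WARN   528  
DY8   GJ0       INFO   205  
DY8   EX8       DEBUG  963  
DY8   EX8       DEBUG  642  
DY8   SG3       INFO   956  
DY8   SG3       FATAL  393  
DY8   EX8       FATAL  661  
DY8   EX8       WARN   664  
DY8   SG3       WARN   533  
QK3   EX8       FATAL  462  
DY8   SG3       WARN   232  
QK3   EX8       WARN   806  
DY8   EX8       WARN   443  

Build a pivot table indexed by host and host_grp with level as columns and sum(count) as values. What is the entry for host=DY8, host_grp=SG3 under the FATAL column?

1933

Rows with host=DY8, host_grp=SG3 and level=FATAL: count values are 779, 285, 110, 366, 393.
779 + 285 + 110 + 366 + 393 = 1933.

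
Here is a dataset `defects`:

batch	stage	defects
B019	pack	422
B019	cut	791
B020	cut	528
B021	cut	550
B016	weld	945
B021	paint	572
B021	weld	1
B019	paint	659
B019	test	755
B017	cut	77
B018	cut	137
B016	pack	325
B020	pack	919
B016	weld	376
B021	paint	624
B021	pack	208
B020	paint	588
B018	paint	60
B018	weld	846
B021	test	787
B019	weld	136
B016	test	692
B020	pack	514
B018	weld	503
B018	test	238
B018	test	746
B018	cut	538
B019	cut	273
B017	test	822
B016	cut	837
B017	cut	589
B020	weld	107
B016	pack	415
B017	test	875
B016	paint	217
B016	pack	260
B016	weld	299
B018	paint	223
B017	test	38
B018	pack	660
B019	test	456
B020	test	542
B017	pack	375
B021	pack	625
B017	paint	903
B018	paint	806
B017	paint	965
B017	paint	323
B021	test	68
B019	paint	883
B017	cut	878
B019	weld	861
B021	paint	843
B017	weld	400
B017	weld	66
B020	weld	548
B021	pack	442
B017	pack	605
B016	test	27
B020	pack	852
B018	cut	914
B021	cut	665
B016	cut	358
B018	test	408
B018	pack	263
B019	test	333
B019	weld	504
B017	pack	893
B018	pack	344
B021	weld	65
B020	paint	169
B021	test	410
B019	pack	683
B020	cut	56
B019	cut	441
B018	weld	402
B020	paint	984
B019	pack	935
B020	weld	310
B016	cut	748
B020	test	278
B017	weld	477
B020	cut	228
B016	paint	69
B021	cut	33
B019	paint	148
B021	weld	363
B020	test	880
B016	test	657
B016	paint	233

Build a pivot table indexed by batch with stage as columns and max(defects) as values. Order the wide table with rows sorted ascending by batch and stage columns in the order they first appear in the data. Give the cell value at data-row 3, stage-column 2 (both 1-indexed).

914

With rows sorted ascending by batch, row 3 is batch=B018. stage columns in first-appearance order: pack, cut, weld, paint, test; column 2 is cut.
Long rows with batch=B018, stage=cut: max(137, 538, 914) = 914.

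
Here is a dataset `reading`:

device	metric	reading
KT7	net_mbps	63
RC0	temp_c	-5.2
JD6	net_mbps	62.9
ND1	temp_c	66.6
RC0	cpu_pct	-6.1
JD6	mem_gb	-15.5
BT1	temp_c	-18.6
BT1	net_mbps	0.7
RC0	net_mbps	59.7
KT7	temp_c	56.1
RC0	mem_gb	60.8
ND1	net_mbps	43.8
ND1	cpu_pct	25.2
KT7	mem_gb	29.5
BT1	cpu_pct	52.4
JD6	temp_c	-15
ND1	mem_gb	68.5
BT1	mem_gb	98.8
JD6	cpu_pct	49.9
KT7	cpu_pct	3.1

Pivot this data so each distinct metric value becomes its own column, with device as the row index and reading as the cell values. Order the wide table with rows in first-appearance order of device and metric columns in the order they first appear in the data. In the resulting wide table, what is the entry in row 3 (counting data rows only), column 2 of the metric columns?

With rows in first-appearance order of device, row 3 is device=JD6. metric columns in first-appearance order: net_mbps, temp_c, cpu_pct, mem_gb; column 2 is temp_c.
Long rows with device=JD6, metric=temp_c: reading = -15.

-15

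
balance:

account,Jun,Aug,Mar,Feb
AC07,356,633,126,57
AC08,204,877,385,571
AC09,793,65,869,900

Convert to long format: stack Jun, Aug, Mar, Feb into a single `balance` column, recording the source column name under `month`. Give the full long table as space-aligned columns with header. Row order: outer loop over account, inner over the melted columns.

account  month  balance
AC07     Jun    356    
AC07     Aug    633    
AC07     Mar    126    
AC07     Feb    57     
AC08     Jun    204    
AC08     Aug    877    
AC08     Mar    385    
AC08     Feb    571    
AC09     Jun    793    
AC09     Aug    65     
AC09     Mar    869    
AC09     Feb    900    

Each (account, column) pair becomes one row: 3 × 4 = 12 rows.
For example, (AC07, Jun) → balance=356.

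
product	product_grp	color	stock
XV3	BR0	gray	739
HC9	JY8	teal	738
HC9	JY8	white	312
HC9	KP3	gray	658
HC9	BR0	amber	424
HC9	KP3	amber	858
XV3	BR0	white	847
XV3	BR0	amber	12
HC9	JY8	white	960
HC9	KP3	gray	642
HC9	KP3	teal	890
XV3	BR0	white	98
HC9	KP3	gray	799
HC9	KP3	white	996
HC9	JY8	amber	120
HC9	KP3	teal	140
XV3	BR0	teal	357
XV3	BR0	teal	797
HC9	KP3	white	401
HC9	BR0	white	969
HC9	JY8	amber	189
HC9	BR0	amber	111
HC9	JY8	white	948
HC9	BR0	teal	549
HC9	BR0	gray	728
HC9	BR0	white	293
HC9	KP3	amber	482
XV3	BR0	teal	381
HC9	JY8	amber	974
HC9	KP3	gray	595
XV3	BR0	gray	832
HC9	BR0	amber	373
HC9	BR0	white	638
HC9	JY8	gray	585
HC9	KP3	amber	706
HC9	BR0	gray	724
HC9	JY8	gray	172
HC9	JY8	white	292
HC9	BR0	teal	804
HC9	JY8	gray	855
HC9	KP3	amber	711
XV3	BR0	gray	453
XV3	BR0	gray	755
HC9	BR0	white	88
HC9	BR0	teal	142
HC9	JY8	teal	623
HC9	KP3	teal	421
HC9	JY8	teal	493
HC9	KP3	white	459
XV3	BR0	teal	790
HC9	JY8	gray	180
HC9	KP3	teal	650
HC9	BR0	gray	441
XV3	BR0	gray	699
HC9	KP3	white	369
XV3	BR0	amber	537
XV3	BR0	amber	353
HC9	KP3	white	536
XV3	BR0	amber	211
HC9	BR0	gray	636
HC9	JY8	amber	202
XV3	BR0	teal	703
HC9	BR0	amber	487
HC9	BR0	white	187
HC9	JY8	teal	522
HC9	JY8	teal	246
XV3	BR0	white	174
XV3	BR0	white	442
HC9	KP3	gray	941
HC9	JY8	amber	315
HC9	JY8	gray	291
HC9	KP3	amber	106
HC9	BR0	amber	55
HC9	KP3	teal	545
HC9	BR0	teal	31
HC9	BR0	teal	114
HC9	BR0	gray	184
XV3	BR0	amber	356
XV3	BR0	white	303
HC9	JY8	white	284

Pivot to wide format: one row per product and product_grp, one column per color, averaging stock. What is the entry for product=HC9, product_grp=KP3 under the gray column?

Rows with product=HC9, product_grp=KP3 and color=gray: stock values are 658, 642, 799, 595, 941.
(658 + 642 + 799 + 595 + 941) / 5 = 727.

727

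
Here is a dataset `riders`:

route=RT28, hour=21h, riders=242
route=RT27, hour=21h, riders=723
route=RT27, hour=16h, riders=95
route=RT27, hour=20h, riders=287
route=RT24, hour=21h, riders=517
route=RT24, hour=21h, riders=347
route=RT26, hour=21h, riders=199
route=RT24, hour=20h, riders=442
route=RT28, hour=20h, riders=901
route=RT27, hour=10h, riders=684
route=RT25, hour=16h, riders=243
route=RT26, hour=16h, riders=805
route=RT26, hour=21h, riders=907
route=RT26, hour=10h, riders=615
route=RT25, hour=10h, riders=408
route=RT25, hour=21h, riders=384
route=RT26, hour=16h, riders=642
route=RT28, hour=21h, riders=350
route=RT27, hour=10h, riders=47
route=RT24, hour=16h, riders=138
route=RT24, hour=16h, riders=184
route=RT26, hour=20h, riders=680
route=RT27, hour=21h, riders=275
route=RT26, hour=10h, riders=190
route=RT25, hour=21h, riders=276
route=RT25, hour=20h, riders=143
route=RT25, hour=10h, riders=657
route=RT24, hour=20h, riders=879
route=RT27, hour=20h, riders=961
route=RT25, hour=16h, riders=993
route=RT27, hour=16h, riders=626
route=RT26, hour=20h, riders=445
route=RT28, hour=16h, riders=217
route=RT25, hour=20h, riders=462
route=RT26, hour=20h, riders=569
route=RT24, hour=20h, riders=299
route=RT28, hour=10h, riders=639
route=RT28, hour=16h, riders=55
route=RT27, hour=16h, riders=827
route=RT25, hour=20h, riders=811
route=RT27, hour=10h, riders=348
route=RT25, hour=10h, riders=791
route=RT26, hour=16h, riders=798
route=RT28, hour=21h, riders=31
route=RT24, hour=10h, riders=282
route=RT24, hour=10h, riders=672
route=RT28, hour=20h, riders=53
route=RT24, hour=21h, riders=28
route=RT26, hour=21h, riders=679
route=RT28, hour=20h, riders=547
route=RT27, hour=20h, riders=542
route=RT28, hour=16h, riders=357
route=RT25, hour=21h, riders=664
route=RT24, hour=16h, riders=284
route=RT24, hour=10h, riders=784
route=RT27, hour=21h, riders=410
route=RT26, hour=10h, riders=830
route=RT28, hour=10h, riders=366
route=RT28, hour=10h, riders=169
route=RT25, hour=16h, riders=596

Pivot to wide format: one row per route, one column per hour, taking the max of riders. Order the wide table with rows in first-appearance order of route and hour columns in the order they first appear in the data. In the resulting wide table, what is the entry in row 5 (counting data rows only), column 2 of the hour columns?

With rows in first-appearance order of route, row 5 is route=RT25. hour columns in first-appearance order: 21h, 16h, 20h, 10h; column 2 is 16h.
Long rows with route=RT25, hour=16h: max(243, 993, 596) = 993.

993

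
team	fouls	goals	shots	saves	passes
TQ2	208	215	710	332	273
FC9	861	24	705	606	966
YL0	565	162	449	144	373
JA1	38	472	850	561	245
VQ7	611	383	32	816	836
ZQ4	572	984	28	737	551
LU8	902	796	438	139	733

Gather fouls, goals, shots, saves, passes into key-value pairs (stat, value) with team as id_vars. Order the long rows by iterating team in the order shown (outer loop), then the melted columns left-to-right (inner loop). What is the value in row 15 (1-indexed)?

35 rows total (7 × 5). Row 15: index ⌊(15-1)/5⌋ = 2 into team → YL0; (15-1) mod 5 = 4 into the melted columns → passes.
So row 15 is (YL0, passes, 373); value = 373.

373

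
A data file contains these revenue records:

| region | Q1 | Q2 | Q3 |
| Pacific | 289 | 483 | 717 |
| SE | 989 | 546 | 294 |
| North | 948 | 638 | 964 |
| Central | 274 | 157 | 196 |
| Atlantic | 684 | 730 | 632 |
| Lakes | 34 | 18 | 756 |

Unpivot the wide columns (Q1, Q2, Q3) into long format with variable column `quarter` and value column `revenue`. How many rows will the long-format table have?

18

6 region values × 3 melted columns = 18 rows.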